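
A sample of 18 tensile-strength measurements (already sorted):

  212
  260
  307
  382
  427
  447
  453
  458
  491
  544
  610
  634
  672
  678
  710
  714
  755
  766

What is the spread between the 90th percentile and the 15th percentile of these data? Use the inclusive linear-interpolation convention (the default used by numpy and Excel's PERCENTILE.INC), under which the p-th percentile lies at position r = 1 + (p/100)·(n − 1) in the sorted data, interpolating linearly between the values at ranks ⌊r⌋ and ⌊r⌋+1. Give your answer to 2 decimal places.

378.05

n = 18.
P15: r = 3.55; ranks 3–4 are 307, 382; interpolating gives 348.25.
P90: r = 16.3; ranks 16–17 are 714, 755; interpolating gives 726.3.
Difference: 726.3 − 348.25 = 378.05.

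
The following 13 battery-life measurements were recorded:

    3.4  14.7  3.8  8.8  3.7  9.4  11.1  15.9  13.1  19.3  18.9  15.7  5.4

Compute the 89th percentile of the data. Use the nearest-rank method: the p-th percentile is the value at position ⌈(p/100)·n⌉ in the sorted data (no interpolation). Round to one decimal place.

18.9

Sorted: 3.4, 3.7, 3.8, 5.4, 8.8, 9.4, 11.1, 13.1, 14.7, 15.7, 15.9, 18.9, 19.3.
n = 13.
Position = ⌈89/100 · 13⌉ = ⌈11.57⌉ = 12.
The value at rank 12 is 18.9.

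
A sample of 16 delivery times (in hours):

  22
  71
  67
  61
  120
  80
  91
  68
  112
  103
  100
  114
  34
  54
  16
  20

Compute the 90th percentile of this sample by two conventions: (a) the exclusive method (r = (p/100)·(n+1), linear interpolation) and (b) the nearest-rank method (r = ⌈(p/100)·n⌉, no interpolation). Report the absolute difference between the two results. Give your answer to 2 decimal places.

1.80

Sorted: 16, 20, 22, 34, 54, 61, 67, 68, 71, 80, 91, 100, 103, 112, 114, 120.
n = 16.
(a) r = 15.3; between ranks 15 (114) and 16 (120): 115.8.
(b) the nearest-rank method: rank 15 → 114.
|115.8 − 114| = 1.8.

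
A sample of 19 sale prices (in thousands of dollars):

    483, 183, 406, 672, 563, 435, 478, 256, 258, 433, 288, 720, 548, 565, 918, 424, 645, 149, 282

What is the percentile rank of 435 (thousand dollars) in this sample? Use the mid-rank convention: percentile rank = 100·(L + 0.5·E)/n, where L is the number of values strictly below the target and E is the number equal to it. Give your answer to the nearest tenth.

Sorted: 149, 183, 256, 258, 282, 288, 406, 424, 433, 435, 478, 483, 548, 563, 565, 645, 672, 720, 918.
Count below 435: L = 9; count equal: E = 1; n = 19.
Percentile rank = 100·(9 + 0.5·1)/19 = 100·9.5/19 = 50.

50.0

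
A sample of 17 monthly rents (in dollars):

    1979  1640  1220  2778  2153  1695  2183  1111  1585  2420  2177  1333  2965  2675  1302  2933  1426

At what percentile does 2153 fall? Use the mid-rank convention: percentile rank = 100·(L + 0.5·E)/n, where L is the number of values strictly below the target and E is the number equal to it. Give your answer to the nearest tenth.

55.9

Sorted: 1111, 1220, 1302, 1333, 1426, 1585, 1640, 1695, 1979, 2153, 2177, 2183, 2420, 2675, 2778, 2933, 2965.
Count below 2153: L = 9; count equal: E = 1; n = 17.
Percentile rank = 100·(9 + 0.5·1)/17 = 100·9.5/17 = 55.88.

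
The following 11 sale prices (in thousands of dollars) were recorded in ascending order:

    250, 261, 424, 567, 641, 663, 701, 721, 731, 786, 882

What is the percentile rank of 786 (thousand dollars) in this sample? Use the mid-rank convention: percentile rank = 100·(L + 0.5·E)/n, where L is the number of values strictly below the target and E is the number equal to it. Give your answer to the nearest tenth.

86.4

Count below 786: L = 9; count equal: E = 1; n = 11.
Percentile rank = 100·(9 + 0.5·1)/11 = 100·9.5/11 = 86.36.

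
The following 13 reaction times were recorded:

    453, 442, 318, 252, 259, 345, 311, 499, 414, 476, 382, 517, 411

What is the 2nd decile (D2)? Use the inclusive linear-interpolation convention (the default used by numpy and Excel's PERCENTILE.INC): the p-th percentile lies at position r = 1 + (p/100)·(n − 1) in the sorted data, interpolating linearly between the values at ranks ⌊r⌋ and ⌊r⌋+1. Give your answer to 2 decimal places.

313.80

Sorted: 252, 259, 311, 318, 345, 382, 411, 414, 442, 453, 476, 499, 517.
n = 13.
r = 1 + (20/100)·(13 − 1) = 1 + 2.4 = 3.4.
Rank 3 is 311 and rank 4 is 318.
Interpolate: 311 + 0.4·(318 − 311) = 311 + 0.4·7 = 313.8.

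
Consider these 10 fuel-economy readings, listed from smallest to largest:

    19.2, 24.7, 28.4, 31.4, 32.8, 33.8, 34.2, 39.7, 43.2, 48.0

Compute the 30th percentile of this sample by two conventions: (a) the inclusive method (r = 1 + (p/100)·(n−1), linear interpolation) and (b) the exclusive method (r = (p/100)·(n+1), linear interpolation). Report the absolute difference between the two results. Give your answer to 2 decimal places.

n = 10.
(a) r = 3.7; between ranks 3 (28.4) and 4 (31.4): 30.5.
(b) r = 3.3; between ranks 3 (28.4) and 4 (31.4): 29.3.
|30.5 − 29.3| = 1.2.

1.20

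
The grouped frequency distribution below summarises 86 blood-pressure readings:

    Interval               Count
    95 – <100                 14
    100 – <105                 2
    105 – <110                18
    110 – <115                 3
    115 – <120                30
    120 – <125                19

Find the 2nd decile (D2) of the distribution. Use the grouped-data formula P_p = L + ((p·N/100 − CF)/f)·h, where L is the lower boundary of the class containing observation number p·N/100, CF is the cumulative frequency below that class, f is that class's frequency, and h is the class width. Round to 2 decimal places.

N = 86; target position k = 20/100 · 86 = 17.2.
Cumulative frequencies: 14, 16, 34, 37, 67, 86.
Observation 17.2 falls in the class 105 – <110.
L = 105, CF = 16, f = 18, h = 5.
P20 = 105 + ((17.2 − 16)/18)·5 = 105 + 0.333333 = 105.333.

105.33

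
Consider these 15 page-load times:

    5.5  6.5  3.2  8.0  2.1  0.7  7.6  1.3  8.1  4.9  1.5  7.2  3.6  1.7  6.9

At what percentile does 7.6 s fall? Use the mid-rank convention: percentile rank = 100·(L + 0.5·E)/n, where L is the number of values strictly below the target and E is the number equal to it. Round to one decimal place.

83.3

Sorted: 0.7, 1.3, 1.5, 1.7, 2.1, 3.2, 3.6, 4.9, 5.5, 6.5, 6.9, 7.2, 7.6, 8.0, 8.1.
Count below 7.6: L = 12; count equal: E = 1; n = 15.
Percentile rank = 100·(12 + 0.5·1)/15 = 100·12.5/15 = 83.33.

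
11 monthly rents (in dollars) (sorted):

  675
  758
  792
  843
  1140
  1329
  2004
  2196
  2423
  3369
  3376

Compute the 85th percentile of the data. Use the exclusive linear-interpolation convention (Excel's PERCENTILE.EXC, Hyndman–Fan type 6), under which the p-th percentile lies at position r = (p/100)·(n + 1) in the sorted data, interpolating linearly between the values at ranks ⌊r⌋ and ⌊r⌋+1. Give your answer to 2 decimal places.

n = 11.
r = (85/100)·(11 + 1) = 10.2.
Rank 10 is 3369 and rank 11 is 3376.
Interpolate: 3369 + 0.2·(3376 − 3369) = 3369 + 0.2·7 = 3370.4.

3370.40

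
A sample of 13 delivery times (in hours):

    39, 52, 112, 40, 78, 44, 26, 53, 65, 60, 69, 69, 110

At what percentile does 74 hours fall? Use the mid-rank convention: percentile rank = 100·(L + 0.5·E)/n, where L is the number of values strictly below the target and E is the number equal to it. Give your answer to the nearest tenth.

76.9

Sorted: 26, 39, 40, 44, 52, 53, 60, 65, 69, 69, 78, 110, 112.
Count below 74: L = 10; count equal: E = 0; n = 13.
Percentile rank = 100·(10 + 0.5·0)/13 = 100·10/13 = 76.92.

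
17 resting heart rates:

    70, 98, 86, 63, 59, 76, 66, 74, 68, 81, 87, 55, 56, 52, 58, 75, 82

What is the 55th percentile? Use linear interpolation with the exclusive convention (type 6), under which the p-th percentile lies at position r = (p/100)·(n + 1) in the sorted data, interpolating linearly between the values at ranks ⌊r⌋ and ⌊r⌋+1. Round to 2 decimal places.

73.60

Sorted: 52, 55, 56, 58, 59, 63, 66, 68, 70, 74, 75, 76, 81, 82, 86, 87, 98.
n = 17.
r = (55/100)·(17 + 1) = 9.9.
Rank 9 is 70 and rank 10 is 74.
Interpolate: 70 + 0.9·(74 − 70) = 70 + 0.9·4 = 73.6.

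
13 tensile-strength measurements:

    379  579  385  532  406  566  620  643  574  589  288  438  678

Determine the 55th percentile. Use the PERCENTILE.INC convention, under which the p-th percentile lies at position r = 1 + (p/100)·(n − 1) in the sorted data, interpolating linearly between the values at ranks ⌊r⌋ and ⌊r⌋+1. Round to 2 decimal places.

570.80

Sorted: 288, 379, 385, 406, 438, 532, 566, 574, 579, 589, 620, 643, 678.
n = 13.
r = 1 + (55/100)·(13 − 1) = 1 + 6.6 = 7.6.
Rank 7 is 566 and rank 8 is 574.
Interpolate: 566 + 0.6·(574 − 566) = 566 + 0.6·8 = 570.8.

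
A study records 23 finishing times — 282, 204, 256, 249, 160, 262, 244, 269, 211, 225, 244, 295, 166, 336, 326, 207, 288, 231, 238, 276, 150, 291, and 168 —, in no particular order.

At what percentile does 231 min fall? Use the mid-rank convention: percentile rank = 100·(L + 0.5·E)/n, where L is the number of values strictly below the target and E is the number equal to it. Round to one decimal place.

Sorted: 150, 160, 166, 168, 204, 207, 211, 225, 231, 238, 244, 244, 249, 256, 262, 269, 276, 282, 288, 291, 295, 326, 336.
Count below 231: L = 8; count equal: E = 1; n = 23.
Percentile rank = 100·(8 + 0.5·1)/23 = 100·8.5/23 = 36.96.

37.0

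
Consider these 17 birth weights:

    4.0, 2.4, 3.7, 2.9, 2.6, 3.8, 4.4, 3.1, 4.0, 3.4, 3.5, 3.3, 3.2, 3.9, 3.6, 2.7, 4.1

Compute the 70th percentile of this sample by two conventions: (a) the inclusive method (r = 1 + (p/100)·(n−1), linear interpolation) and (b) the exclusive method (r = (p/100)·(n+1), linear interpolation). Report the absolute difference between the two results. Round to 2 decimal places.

Sorted: 2.4, 2.6, 2.7, 2.9, 3.1, 3.2, 3.3, 3.4, 3.5, 3.6, 3.7, 3.8, 3.9, 4.0, 4.0, 4.1, 4.4.
n = 17.
(a) r = 12.2; between ranks 12 (3.8) and 13 (3.9): 3.82.
(b) r = 12.6; between ranks 12 (3.8) and 13 (3.9): 3.86.
|3.82 − 3.86| = 0.04.

0.04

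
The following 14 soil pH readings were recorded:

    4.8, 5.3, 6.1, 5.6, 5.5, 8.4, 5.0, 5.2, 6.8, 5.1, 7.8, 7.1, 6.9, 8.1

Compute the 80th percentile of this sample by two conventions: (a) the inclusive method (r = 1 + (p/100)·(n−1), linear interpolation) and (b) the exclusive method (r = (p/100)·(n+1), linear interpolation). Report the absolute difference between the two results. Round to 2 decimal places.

0.42

Sorted: 4.8, 5.0, 5.1, 5.2, 5.3, 5.5, 5.6, 6.1, 6.8, 6.9, 7.1, 7.8, 8.1, 8.4.
n = 14.
(a) r = 11.4; between ranks 11 (7.1) and 12 (7.8): 7.38.
(b) r = 12 → value at rank 12 = 7.8.
|7.38 − 7.8| = 0.42.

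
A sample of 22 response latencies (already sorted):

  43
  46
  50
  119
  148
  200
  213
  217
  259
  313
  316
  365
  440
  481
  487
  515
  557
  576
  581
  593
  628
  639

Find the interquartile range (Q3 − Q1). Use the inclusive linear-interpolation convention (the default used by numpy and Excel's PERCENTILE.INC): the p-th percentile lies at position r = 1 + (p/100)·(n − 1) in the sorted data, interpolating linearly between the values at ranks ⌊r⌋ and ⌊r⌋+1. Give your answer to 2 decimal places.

343.25

n = 22.
P25: r = 6.25; ranks 6–7 are 200, 213; interpolating gives 203.25.
P75: r = 16.75; ranks 16–17 are 515, 557; interpolating gives 546.5.
Difference: 546.5 − 203.25 = 343.25.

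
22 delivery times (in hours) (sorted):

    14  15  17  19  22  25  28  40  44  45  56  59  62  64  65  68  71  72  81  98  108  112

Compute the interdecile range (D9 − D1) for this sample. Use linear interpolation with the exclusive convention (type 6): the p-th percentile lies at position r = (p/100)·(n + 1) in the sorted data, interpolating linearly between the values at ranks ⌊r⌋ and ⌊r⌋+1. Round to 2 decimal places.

89.40

n = 22.
P10: r = 2.3; ranks 2–3 are 15, 17; interpolating gives 15.6.
P90: r = 20.7; ranks 20–21 are 98, 108; interpolating gives 105.
Difference: 105 − 15.6 = 89.4.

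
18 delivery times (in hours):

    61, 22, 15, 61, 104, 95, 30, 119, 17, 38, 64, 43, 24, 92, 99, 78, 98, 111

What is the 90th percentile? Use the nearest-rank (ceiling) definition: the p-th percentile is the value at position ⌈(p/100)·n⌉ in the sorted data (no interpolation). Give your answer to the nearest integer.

111

Sorted: 15, 17, 22, 24, 30, 38, 43, 61, 61, 64, 78, 92, 95, 98, 99, 104, 111, 119.
n = 18.
Position = ⌈90/100 · 18⌉ = ⌈16.2⌉ = 17.
The value at rank 17 is 111.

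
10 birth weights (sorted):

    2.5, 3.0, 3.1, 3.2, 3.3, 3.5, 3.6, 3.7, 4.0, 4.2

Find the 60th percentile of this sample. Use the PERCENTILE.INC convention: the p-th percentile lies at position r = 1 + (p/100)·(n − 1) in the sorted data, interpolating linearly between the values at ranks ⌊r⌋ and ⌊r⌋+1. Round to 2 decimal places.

3.54

n = 10.
r = 1 + (60/100)·(10 − 1) = 1 + 5.4 = 6.4.
Rank 6 is 3.5 and rank 7 is 3.6.
Interpolate: 3.5 + 0.4·(3.6 − 3.5) = 3.5 + 0.4·0.1 = 3.54.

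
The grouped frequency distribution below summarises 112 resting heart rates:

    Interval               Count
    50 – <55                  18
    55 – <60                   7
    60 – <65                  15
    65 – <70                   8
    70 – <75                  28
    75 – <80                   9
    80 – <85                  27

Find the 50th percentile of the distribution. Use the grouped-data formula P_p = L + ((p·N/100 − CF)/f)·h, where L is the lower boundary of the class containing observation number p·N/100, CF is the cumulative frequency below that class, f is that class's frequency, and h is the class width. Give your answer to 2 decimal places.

N = 112; target position k = 50/100 · 112 = 56.
Cumulative frequencies: 18, 25, 40, 48, 76, 85, 112.
Observation 56 falls in the class 70 – <75.
L = 70, CF = 48, f = 28, h = 5.
P50 = 70 + ((56 − 48)/28)·5 = 70 + 1.42857 = 71.4286.

71.43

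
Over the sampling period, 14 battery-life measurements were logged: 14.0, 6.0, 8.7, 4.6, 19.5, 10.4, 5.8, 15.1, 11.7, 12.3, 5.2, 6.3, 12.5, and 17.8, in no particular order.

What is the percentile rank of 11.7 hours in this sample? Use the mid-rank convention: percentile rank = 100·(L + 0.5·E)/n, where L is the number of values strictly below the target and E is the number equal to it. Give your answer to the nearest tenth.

Sorted: 4.6, 5.2, 5.8, 6.0, 6.3, 8.7, 10.4, 11.7, 12.3, 12.5, 14.0, 15.1, 17.8, 19.5.
Count below 11.7: L = 7; count equal: E = 1; n = 14.
Percentile rank = 100·(7 + 0.5·1)/14 = 100·7.5/14 = 53.57.

53.6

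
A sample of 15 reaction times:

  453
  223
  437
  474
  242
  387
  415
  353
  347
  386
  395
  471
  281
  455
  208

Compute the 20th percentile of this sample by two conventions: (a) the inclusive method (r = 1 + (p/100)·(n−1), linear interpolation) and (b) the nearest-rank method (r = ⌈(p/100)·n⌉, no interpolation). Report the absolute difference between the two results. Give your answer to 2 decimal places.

Sorted: 208, 223, 242, 281, 347, 353, 386, 387, 395, 415, 437, 453, 455, 471, 474.
n = 15.
(a) r = 3.8; between ranks 3 (242) and 4 (281): 273.2.
(b) the nearest-rank method: rank 3 → 242.
|273.2 − 242| = 31.2.

31.20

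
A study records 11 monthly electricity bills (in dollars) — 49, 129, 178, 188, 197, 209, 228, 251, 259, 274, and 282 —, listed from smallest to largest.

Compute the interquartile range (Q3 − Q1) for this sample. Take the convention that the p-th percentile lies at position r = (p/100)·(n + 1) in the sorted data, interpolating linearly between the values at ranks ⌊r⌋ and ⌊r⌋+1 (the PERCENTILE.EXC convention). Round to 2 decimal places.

n = 11.
P25: r = 3 (integer) → 178.
P75: r = 9 (integer) → 259.
Difference: 259 − 178 = 81.

81.00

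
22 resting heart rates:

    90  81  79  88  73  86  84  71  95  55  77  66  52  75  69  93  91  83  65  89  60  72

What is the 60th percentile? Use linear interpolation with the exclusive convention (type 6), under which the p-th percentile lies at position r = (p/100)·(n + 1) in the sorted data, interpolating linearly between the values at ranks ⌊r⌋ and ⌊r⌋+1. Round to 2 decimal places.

Sorted: 52, 55, 60, 65, 66, 69, 71, 72, 73, 75, 77, 79, 81, 83, 84, 86, 88, 89, 90, 91, 93, 95.
n = 22.
r = (60/100)·(22 + 1) = 13.8.
Rank 13 is 81 and rank 14 is 83.
Interpolate: 81 + 0.8·(83 − 81) = 81 + 0.8·2 = 82.6.

82.60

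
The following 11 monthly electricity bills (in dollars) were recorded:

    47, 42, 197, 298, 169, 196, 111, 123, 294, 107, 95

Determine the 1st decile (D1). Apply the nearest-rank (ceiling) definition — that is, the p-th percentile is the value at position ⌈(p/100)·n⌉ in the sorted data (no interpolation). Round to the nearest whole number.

Sorted: 42, 47, 95, 107, 111, 123, 169, 196, 197, 294, 298.
n = 11.
Position = ⌈10/100 · 11⌉ = ⌈1.1⌉ = 2.
The value at rank 2 is 47.

47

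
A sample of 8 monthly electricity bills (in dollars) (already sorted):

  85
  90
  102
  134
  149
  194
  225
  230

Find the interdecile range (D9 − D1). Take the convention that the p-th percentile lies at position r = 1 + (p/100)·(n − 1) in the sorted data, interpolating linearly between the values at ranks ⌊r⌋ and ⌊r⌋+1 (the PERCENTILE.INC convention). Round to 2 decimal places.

138.00

n = 8.
P10: r = 1.7; ranks 1–2 are 85, 90; interpolating gives 88.5.
P90: r = 7.3; ranks 7–8 are 225, 230; interpolating gives 226.5.
Difference: 226.5 − 88.5 = 138.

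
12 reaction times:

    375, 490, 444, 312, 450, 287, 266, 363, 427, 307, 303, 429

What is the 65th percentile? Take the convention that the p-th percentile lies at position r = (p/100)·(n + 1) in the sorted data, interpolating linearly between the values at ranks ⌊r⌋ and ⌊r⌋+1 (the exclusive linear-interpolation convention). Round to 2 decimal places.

Sorted: 266, 287, 303, 307, 312, 363, 375, 427, 429, 444, 450, 490.
n = 12.
r = (65/100)·(12 + 1) = 8.45.
Rank 8 is 427 and rank 9 is 429.
Interpolate: 427 + 0.45·(429 − 427) = 427 + 0.45·2 = 427.9.

427.90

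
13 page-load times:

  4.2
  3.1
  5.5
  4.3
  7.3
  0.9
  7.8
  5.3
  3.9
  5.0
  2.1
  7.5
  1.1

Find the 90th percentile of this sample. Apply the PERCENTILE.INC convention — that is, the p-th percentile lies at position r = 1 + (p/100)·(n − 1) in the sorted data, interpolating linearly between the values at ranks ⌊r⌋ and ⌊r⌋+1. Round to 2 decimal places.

Sorted: 0.9, 1.1, 2.1, 3.1, 3.9, 4.2, 4.3, 5.0, 5.3, 5.5, 7.3, 7.5, 7.8.
n = 13.
r = 1 + (90/100)·(13 − 1) = 1 + 10.8 = 11.8.
Rank 11 is 7.3 and rank 12 is 7.5.
Interpolate: 7.3 + 0.8·(7.5 − 7.3) = 7.3 + 0.8·0.2 = 7.46.

7.46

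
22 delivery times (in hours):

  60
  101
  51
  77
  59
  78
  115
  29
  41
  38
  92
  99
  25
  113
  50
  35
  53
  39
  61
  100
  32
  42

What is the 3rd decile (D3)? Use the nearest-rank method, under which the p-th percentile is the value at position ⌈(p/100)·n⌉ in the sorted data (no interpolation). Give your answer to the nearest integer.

41

Sorted: 25, 29, 32, 35, 38, 39, 41, 42, 50, 51, 53, 59, 60, 61, 77, 78, 92, 99, 100, 101, 113, 115.
n = 22.
Position = ⌈30/100 · 22⌉ = ⌈6.6⌉ = 7.
The value at rank 7 is 41.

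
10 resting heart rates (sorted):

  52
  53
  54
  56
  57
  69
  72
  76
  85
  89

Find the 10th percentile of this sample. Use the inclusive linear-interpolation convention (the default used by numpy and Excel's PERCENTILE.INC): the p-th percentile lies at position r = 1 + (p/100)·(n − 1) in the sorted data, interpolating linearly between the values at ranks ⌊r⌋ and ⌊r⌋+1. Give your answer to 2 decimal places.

52.90

n = 10.
r = 1 + (10/100)·(10 − 1) = 1 + 0.9 = 1.9.
Rank 1 is 52 and rank 2 is 53.
Interpolate: 52 + 0.9·(53 − 52) = 52 + 0.9·1 = 52.9.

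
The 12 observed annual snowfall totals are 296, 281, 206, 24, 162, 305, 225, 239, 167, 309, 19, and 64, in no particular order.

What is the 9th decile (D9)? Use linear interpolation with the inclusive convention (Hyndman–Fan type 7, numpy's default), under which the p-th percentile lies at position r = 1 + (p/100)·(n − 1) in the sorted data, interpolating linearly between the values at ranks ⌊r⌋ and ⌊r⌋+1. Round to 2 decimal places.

304.10

Sorted: 19, 24, 64, 162, 167, 206, 225, 239, 281, 296, 305, 309.
n = 12.
r = 1 + (90/100)·(12 − 1) = 1 + 9.9 = 10.9.
Rank 10 is 296 and rank 11 is 305.
Interpolate: 296 + 0.9·(305 − 296) = 296 + 0.9·9 = 304.1.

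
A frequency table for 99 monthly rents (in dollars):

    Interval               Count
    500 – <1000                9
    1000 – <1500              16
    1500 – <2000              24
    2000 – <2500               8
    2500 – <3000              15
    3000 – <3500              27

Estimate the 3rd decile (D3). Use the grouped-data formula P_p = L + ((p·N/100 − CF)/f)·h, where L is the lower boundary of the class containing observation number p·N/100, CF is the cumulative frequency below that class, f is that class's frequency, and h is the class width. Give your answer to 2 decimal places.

N = 99; target position k = 30/100 · 99 = 29.7.
Cumulative frequencies: 9, 25, 49, 57, 72, 99.
Observation 29.7 falls in the class 1500 – <2000.
L = 1500, CF = 25, f = 24, h = 500.
P30 = 1500 + ((29.7 − 25)/24)·500 = 1500 + 97.9167 = 1597.92.

1597.92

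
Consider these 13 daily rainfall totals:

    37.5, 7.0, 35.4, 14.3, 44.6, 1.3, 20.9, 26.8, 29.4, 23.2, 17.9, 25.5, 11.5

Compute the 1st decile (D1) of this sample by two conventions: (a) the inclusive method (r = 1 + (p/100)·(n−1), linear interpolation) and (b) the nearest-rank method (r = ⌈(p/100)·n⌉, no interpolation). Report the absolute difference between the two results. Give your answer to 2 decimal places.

Sorted: 1.3, 7.0, 11.5, 14.3, 17.9, 20.9, 23.2, 25.5, 26.8, 29.4, 35.4, 37.5, 44.6.
n = 13.
(a) r = 2.2; between ranks 2 (7.0) and 3 (11.5): 7.9.
(b) the nearest-rank method: rank 2 → 7.
|7.9 − 7| = 0.9.

0.90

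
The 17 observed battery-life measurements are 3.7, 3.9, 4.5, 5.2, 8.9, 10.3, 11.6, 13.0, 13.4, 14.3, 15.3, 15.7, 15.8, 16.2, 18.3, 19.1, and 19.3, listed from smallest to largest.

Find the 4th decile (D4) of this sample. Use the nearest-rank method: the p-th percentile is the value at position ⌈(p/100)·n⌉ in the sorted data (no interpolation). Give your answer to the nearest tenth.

11.6

n = 17.
Position = ⌈40/100 · 17⌉ = ⌈6.8⌉ = 7.
The value at rank 7 is 11.6.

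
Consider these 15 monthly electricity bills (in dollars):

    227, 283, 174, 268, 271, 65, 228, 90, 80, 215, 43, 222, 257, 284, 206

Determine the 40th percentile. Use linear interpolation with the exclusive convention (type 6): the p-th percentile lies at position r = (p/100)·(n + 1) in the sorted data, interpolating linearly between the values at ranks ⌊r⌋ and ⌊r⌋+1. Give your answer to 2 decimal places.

Sorted: 43, 65, 80, 90, 174, 206, 215, 222, 227, 228, 257, 268, 271, 283, 284.
n = 15.
r = (40/100)·(15 + 1) = 6.4.
Rank 6 is 206 and rank 7 is 215.
Interpolate: 206 + 0.4·(215 − 206) = 206 + 0.4·9 = 209.6.

209.60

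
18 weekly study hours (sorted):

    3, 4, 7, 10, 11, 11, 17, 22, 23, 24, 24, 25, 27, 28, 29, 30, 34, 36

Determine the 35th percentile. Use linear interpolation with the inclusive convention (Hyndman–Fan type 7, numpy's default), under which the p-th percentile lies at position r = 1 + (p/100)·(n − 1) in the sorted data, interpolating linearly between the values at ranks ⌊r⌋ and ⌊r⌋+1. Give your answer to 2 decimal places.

n = 18.
r = 1 + (35/100)·(18 − 1) = 1 + 5.95 = 6.95.
Rank 6 is 11 and rank 7 is 17.
Interpolate: 11 + 0.95·(17 − 11) = 11 + 0.95·6 = 16.7.

16.70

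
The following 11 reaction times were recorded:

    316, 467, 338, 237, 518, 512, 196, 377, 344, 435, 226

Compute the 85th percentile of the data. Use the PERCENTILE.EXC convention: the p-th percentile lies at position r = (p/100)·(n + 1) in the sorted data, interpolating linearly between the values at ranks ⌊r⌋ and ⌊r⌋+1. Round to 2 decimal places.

Sorted: 196, 226, 237, 316, 338, 344, 377, 435, 467, 512, 518.
n = 11.
r = (85/100)·(11 + 1) = 10.2.
Rank 10 is 512 and rank 11 is 518.
Interpolate: 512 + 0.2·(518 − 512) = 512 + 0.2·6 = 513.2.

513.20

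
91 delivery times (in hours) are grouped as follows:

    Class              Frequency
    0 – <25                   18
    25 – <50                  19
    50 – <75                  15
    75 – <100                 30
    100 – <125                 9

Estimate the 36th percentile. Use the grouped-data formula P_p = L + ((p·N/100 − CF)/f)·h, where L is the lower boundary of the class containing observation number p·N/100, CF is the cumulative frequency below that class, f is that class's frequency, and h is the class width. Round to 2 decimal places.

44.42

N = 91; target position k = 36/100 · 91 = 32.76.
Cumulative frequencies: 18, 37, 52, 82, 91.
Observation 32.76 falls in the class 25 – <50.
L = 25, CF = 18, f = 19, h = 25.
P36 = 25 + ((32.76 − 18)/19)·25 = 25 + 19.4211 = 44.4211.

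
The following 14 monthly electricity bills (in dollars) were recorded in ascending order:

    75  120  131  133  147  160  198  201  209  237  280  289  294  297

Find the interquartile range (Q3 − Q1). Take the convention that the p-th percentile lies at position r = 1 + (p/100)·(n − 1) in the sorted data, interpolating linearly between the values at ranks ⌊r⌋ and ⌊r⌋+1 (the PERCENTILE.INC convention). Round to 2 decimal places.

132.75

n = 14.
P25: r = 4.25; ranks 4–5 are 133, 147; interpolating gives 136.5.
P75: r = 10.75; ranks 10–11 are 237, 280; interpolating gives 269.25.
Difference: 269.25 − 136.5 = 132.75.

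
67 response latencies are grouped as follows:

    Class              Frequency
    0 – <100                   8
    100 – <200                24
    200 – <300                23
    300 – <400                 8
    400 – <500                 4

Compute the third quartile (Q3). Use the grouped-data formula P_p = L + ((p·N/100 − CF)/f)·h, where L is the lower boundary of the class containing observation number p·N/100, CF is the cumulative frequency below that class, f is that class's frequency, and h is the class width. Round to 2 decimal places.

N = 67; target position k = 75/100 · 67 = 50.25.
Cumulative frequencies: 8, 32, 55, 63, 67.
Observation 50.25 falls in the class 200 – <300.
L = 200, CF = 32, f = 23, h = 100.
P75 = 200 + ((50.25 − 32)/23)·100 = 200 + 79.3478 = 279.348.

279.35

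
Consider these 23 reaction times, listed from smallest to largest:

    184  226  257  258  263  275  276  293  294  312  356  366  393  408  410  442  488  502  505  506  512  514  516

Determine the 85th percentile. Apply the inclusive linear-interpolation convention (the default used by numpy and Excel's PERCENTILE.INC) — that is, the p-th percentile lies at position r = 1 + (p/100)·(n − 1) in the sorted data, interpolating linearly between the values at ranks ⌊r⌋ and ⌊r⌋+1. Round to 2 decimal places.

n = 23.
r = 1 + (85/100)·(23 − 1) = 1 + 18.7 = 19.7.
Rank 19 is 505 and rank 20 is 506.
Interpolate: 505 + 0.7·(506 − 505) = 505 + 0.7·1 = 505.7.

505.70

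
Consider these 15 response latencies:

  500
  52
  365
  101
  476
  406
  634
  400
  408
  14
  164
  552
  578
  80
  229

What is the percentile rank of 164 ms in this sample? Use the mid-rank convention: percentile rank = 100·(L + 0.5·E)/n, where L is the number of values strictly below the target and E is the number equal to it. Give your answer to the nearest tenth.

30.0

Sorted: 14, 52, 80, 101, 164, 229, 365, 400, 406, 408, 476, 500, 552, 578, 634.
Count below 164: L = 4; count equal: E = 1; n = 15.
Percentile rank = 100·(4 + 0.5·1)/15 = 100·4.5/15 = 30.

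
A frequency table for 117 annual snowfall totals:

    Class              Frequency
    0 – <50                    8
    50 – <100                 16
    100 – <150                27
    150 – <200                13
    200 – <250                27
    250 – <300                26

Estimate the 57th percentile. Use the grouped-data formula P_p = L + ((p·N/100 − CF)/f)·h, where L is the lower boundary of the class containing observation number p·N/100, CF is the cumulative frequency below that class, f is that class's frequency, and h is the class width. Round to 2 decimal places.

N = 117; target position k = 57/100 · 117 = 66.69.
Cumulative frequencies: 8, 24, 51, 64, 91, 117.
Observation 66.69 falls in the class 200 – <250.
L = 200, CF = 64, f = 27, h = 50.
P57 = 200 + ((66.69 − 64)/27)·50 = 200 + 4.98148 = 204.981.

204.98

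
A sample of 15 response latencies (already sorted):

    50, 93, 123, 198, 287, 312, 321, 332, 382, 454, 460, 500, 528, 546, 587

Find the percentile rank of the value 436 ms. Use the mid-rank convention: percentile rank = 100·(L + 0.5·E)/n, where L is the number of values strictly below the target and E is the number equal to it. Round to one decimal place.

Count below 436: L = 9; count equal: E = 0; n = 15.
Percentile rank = 100·(9 + 0.5·0)/15 = 100·9/15 = 60.

60.0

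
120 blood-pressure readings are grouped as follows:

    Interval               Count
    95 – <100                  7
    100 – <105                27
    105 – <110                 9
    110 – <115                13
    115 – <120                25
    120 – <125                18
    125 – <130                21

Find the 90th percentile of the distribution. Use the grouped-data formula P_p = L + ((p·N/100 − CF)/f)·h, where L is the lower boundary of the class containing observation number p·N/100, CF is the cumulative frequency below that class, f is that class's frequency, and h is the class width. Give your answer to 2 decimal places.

N = 120; target position k = 90/100 · 120 = 108.
Cumulative frequencies: 7, 34, 43, 56, 81, 99, 120.
Observation 108 falls in the class 125 – <130.
L = 125, CF = 99, f = 21, h = 5.
P90 = 125 + ((108 − 99)/21)·5 = 125 + 2.14286 = 127.143.

127.14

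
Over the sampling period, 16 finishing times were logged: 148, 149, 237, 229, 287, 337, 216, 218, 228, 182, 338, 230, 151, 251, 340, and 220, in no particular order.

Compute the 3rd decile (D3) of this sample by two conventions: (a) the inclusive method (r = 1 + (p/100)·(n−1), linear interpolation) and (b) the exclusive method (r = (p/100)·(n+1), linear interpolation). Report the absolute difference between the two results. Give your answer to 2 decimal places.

0.80

Sorted: 148, 149, 151, 182, 216, 218, 220, 228, 229, 230, 237, 251, 287, 337, 338, 340.
n = 16.
(a) r = 5.5; between ranks 5 (216) and 6 (218): 217.
(b) r = 5.1; between ranks 5 (216) and 6 (218): 216.2.
|217 − 216.2| = 0.8.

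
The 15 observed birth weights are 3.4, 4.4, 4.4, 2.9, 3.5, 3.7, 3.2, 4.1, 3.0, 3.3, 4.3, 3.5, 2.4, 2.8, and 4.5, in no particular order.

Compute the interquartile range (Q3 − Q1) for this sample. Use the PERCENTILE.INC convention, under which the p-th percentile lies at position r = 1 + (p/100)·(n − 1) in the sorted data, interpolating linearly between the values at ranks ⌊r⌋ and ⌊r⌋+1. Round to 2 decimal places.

1.10

Sorted: 2.4, 2.8, 2.9, 3.0, 3.2, 3.3, 3.4, 3.5, 3.5, 3.7, 4.1, 4.3, 4.4, 4.4, 4.5.
n = 15.
P25: r = 4.5; ranks 4–5 are 3.0, 3.2; interpolating gives 3.1.
P75: r = 11.5; ranks 11–12 are 4.1, 4.3; interpolating gives 4.2.
Difference: 4.2 − 3.1 = 1.1.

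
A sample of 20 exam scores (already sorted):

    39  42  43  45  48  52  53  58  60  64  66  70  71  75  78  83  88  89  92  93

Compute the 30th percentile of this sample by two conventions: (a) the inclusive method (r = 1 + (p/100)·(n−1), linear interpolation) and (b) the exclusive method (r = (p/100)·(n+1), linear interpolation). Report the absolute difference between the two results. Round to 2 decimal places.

n = 20.
(a) r = 6.7; between ranks 6 (52) and 7 (53): 52.7.
(b) r = 6.3; between ranks 6 (52) and 7 (53): 52.3.
|52.7 − 52.3| = 0.4.

0.40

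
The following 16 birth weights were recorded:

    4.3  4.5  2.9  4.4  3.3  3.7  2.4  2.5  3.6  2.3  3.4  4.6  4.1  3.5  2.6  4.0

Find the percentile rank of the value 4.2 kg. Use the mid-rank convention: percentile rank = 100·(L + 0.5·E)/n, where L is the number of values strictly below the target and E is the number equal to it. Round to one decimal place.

Sorted: 2.3, 2.4, 2.5, 2.6, 2.9, 3.3, 3.4, 3.5, 3.6, 3.7, 4.0, 4.1, 4.3, 4.4, 4.5, 4.6.
Count below 4.2: L = 12; count equal: E = 0; n = 16.
Percentile rank = 100·(12 + 0.5·0)/16 = 100·12/16 = 75.

75.0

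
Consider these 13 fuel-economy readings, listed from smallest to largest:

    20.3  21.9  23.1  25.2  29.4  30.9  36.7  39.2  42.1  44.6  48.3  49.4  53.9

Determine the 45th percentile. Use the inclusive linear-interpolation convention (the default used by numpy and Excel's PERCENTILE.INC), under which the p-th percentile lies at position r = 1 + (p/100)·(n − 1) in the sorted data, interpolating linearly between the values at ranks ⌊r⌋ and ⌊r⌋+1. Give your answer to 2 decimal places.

33.22

n = 13.
r = 1 + (45/100)·(13 − 1) = 1 + 5.4 = 6.4.
Rank 6 is 30.9 and rank 7 is 36.7.
Interpolate: 30.9 + 0.4·(36.7 − 30.9) = 30.9 + 0.4·5.8 = 33.22.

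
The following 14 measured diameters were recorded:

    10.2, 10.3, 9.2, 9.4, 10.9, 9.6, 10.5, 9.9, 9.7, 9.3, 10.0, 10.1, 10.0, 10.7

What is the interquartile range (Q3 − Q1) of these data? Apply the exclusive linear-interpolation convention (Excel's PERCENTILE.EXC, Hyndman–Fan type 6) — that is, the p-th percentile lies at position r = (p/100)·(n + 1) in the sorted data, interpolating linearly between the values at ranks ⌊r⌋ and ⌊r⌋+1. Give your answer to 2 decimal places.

0.80

Sorted: 9.2, 9.3, 9.4, 9.6, 9.7, 9.9, 10.0, 10.0, 10.1, 10.2, 10.3, 10.5, 10.7, 10.9.
n = 14.
P25: r = 3.75; ranks 3–4 are 9.4, 9.6; interpolating gives 9.55.
P75: r = 11.25; ranks 11–12 are 10.3, 10.5; interpolating gives 10.35.
Difference: 10.35 − 9.55 = 0.8.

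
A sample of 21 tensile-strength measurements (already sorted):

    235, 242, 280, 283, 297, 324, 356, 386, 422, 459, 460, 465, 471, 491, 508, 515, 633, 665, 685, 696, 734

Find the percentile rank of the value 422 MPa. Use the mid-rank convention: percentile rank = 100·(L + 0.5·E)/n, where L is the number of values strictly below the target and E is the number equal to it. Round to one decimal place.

Count below 422: L = 8; count equal: E = 1; n = 21.
Percentile rank = 100·(8 + 0.5·1)/21 = 100·8.5/21 = 40.48.

40.5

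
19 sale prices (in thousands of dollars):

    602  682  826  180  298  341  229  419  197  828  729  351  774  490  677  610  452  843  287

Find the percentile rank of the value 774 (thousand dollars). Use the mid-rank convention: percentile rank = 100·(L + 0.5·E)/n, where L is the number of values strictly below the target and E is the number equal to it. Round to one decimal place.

81.6

Sorted: 180, 197, 229, 287, 298, 341, 351, 419, 452, 490, 602, 610, 677, 682, 729, 774, 826, 828, 843.
Count below 774: L = 15; count equal: E = 1; n = 19.
Percentile rank = 100·(15 + 0.5·1)/19 = 100·15.5/19 = 81.58.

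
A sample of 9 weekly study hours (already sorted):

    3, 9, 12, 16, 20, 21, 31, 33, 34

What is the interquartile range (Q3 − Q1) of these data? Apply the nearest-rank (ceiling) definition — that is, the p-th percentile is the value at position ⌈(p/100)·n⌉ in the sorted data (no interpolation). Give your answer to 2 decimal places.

n = 9.
P25: rank ⌈25/100·9⌉ = 3 → 12.
P75: rank ⌈75/100·9⌉ = 7 → 31.
Difference: 31 − 12 = 19.

19.00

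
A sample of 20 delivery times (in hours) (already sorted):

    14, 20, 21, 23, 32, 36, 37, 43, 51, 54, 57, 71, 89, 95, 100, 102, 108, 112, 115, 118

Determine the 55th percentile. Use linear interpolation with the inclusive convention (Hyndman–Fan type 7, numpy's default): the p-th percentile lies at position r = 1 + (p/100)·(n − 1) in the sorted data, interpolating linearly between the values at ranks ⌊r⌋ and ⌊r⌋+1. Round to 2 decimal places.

63.30

n = 20.
r = 1 + (55/100)·(20 − 1) = 1 + 10.45 = 11.45.
Rank 11 is 57 and rank 12 is 71.
Interpolate: 57 + 0.45·(71 − 57) = 57 + 0.45·14 = 63.3.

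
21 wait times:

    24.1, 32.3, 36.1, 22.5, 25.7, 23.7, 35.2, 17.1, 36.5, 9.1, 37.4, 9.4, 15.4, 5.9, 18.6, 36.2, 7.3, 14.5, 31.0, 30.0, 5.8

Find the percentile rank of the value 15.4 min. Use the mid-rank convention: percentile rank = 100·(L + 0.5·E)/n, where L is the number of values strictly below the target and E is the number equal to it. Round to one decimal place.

Sorted: 5.8, 5.9, 7.3, 9.1, 9.4, 14.5, 15.4, 17.1, 18.6, 22.5, 23.7, 24.1, 25.7, 30.0, 31.0, 32.3, 35.2, 36.1, 36.2, 36.5, 37.4.
Count below 15.4: L = 6; count equal: E = 1; n = 21.
Percentile rank = 100·(6 + 0.5·1)/21 = 100·6.5/21 = 30.95.

31.0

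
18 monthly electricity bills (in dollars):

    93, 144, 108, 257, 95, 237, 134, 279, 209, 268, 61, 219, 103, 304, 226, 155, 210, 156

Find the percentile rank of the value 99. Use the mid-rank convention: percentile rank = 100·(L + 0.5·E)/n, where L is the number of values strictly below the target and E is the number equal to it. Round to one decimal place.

16.7

Sorted: 61, 93, 95, 103, 108, 134, 144, 155, 156, 209, 210, 219, 226, 237, 257, 268, 279, 304.
Count below 99: L = 3; count equal: E = 0; n = 18.
Percentile rank = 100·(3 + 0.5·0)/18 = 100·3/18 = 16.67.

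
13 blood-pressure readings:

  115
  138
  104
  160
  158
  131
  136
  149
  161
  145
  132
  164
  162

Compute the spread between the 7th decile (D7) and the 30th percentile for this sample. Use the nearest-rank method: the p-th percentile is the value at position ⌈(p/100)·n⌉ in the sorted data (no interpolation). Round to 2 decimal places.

28.00

Sorted: 104, 115, 131, 132, 136, 138, 145, 149, 158, 160, 161, 162, 164.
n = 13.
P30: rank ⌈30/100·13⌉ = 4 → 132.
P70: rank ⌈70/100·13⌉ = 10 → 160.
Difference: 160 − 132 = 28.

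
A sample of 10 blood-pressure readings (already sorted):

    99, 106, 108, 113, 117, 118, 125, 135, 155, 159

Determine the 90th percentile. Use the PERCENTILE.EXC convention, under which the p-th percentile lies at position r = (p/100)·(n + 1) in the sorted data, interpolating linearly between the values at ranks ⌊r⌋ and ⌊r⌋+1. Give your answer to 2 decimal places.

158.60

n = 10.
r = (90/100)·(10 + 1) = 9.9.
Rank 9 is 155 and rank 10 is 159.
Interpolate: 155 + 0.9·(159 − 155) = 155 + 0.9·4 = 158.6.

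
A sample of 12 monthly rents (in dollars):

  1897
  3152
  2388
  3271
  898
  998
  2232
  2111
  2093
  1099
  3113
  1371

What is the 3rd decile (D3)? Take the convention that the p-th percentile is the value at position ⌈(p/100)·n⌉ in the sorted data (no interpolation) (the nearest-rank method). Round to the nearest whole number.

Sorted: 898, 998, 1099, 1371, 1897, 2093, 2111, 2232, 2388, 3113, 3152, 3271.
n = 12.
Position = ⌈30/100 · 12⌉ = ⌈3.6⌉ = 4.
The value at rank 4 is 1371.

1371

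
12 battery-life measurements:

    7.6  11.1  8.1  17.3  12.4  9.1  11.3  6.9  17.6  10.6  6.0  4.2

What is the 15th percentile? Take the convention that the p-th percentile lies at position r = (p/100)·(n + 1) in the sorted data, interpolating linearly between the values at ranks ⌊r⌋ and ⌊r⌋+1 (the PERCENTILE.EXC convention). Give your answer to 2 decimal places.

5.91

Sorted: 4.2, 6.0, 6.9, 7.6, 8.1, 9.1, 10.6, 11.1, 11.3, 12.4, 17.3, 17.6.
n = 12.
r = (15/100)·(12 + 1) = 1.95.
Rank 1 is 4.2 and rank 2 is 6.0.
Interpolate: 4.2 + 0.95·(6.0 − 4.2) = 4.2 + 0.95·1.8 = 5.91.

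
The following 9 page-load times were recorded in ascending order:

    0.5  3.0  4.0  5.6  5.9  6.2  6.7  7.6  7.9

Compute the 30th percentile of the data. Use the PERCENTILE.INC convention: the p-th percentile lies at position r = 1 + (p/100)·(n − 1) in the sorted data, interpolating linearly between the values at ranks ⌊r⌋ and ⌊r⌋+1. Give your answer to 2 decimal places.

4.64

n = 9.
r = 1 + (30/100)·(9 − 1) = 1 + 2.4 = 3.4.
Rank 3 is 4.0 and rank 4 is 5.6.
Interpolate: 4.0 + 0.4·(5.6 − 4.0) = 4.0 + 0.4·1.6 = 4.64.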